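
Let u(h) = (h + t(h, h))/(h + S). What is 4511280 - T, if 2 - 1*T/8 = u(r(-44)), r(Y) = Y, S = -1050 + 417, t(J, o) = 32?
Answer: 3054125824/677 ≈ 4.5113e+6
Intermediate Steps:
S = -633
u(h) = (32 + h)/(-633 + h) (u(h) = (h + 32)/(h - 633) = (32 + h)/(-633 + h))
T = 10736/677 (T = 16 - 8*(32 - 44)/(-633 - 44) = 16 - 8*(-12)/(-677) = 16 - (-8)*(-12)/677 = 16 - 8*12/677 = 16 - 96/677 = 10736/677 ≈ 15.858)
4511280 - T = 4511280 - 1*10736/677 = 4511280 - 10736/677 = 3054125824/677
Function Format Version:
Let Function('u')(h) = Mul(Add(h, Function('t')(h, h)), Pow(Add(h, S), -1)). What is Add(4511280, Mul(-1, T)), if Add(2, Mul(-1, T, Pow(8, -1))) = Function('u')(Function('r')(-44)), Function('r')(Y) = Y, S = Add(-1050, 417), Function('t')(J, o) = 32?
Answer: Rational(3054125824, 677) ≈ 4.5113e+6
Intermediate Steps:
S = -633
Function('u')(h) = Mul(Pow(Add(-633, h), -1), Add(32, h)) (Function('u')(h) = Mul(Add(h, 32), Pow(Add(h, -633), -1)) = Mul(Add(32, h), Pow(Add(-633, h), -1)) = Mul(Pow(Add(-633, h), -1), Add(32, h)))
T = Rational(10736, 677) (T = Add(16, Mul(-8, Mul(Pow(Add(-633, -44), -1), Add(32, -44)))) = Add(16, Mul(-8, Mul(Pow(-677, -1), -12))) = Add(16, Mul(-8, Mul(Rational(-1, 677), -12))) = Add(16, Mul(-8, Rational(12, 677))) = Add(16, Rational(-96, 677)) = Rational(10736, 677) ≈ 15.858)
Add(4511280, Mul(-1, T)) = Add(4511280, Mul(-1, Rational(10736, 677))) = Add(4511280, Rational(-10736, 677)) = Rational(3054125824, 677)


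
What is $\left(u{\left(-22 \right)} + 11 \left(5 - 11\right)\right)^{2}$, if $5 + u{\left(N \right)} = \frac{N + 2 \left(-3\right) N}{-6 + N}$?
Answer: $\frac{1100401}{196} \approx 5614.3$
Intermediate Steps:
$u{\left(N \right)} = -5 - \frac{5 N}{-6 + N}$ ($u{\left(N \right)} = -5 + \frac{N + 2 \left(-3\right) N}{-6 + N} = -5 + \frac{N - 6 N}{-6 + N} = -5 + \frac{\left(-5\right) N}{-6 + N} = -5 - \frac{5 N}{-6 + N}$)
$\left(u{\left(-22 \right)} + 11 \left(5 - 11\right)\right)^{2} = \left(\frac{10 \left(3 - -22\right)}{-6 - 22} + 11 \left(5 - 11\right)\right)^{2} = \left(\frac{10 \left(3 + 22\right)}{-28} + 11 \left(-6\right)\right)^{2} = \left(10 \left(- \frac{1}{28}\right) 25 - 66\right)^{2} = \left(- \frac{125}{14} - 66\right)^{2} = \left(- \frac{1049}{14}\right)^{2} = \frac{1100401}{196}$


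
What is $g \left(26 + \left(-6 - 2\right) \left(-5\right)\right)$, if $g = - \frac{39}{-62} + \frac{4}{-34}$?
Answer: $\frac{17787}{527} \approx 33.751$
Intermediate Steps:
$g = \frac{539}{1054}$ ($g = \left(-39\right) \left(- \frac{1}{62}\right) + 4 \left(- \frac{1}{34}\right) = \frac{39}{62} - \frac{2}{17} = \frac{539}{1054} \approx 0.51138$)
$g \left(26 + \left(-6 - 2\right) \left(-5\right)\right) = \frac{539 \left(26 + \left(-6 - 2\right) \left(-5\right)\right)}{1054} = \frac{539 \left(26 - -40\right)}{1054} = \frac{539 \left(26 + 40\right)}{1054} = \frac{539}{1054} \cdot 66 = \frac{17787}{527}$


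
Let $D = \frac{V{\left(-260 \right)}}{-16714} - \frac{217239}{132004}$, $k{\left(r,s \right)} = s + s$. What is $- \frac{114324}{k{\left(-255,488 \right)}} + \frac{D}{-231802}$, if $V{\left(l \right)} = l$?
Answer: $- \frac{491034950264131}{4192034395496} \approx -117.14$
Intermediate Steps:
$k{\left(r,s \right)} = 2 s$
$D = - \frac{29480423}{18084548}$ ($D = - \frac{260}{-16714} - \frac{217239}{132004} = \left(-260\right) \left(- \frac{1}{16714}\right) - \frac{217239}{132004} = \frac{130}{8357} - \frac{217239}{132004} = - \frac{29480423}{18084548} \approx -1.6301$)
$- \frac{114324}{k{\left(-255,488 \right)}} + \frac{D}{-231802} = - \frac{114324}{2 \cdot 488} - \frac{29480423}{18084548 \left(-231802\right)} = - \frac{114324}{976} - - \frac{29480423}{4192034395496} = \left(-114324\right) \frac{1}{976} + \frac{29480423}{4192034395496} = - \frac{28581}{244} + \frac{29480423}{4192034395496} = - \frac{491034950264131}{4192034395496}$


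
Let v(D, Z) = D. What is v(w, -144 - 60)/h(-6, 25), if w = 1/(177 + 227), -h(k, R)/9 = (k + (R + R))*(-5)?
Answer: 1/799920 ≈ 1.2501e-6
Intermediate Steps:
h(k, R) = 45*k + 90*R (h(k, R) = -9*(k + (R + R))*(-5) = -9*(k + 2*R)*(-5) = -9*(-10*R - 5*k) = 45*k + 90*R)
w = 1/404 ≈ 0.0024752
v(w, -144 - 60)/h(-6, 25) = 1/(404*(45*(-6) + 90*25)) = 1/(404*(-270 + 2250)) = (1/404)/1980 = (1/404)*(1/1980) = 1/799920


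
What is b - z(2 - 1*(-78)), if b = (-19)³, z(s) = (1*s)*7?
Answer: -7419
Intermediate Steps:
z(s) = 7*s (z(s) = s*7 = 7*s)
b = -6859
b - z(2 - 1*(-78)) = -6859 - 7*(2 - 1*(-78)) = -6859 - 7*(2 + 78) = -6859 - 7*80 = -6859 - 1*560 = -6859 - 560 = -7419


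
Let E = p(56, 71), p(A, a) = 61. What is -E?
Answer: -61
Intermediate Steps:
E = 61
-E = -1*61 = -61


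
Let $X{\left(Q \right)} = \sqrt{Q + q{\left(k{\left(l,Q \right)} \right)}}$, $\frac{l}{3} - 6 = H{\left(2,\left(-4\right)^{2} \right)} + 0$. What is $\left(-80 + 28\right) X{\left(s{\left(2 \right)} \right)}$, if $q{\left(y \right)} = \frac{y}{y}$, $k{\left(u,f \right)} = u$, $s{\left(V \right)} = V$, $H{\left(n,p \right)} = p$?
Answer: $- 52 \sqrt{3} \approx -90.067$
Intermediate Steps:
$l = 66$ ($l = 18 + 3 \left(\left(-4\right)^{2} + 0\right) = 18 + 3 \left(16 + 0\right) = 18 + 3 \cdot 16 = 18 + 48 = 66$)
$q{\left(y \right)} = 1$
$X{\left(Q \right)} = \sqrt{1 + Q}$ ($X{\left(Q \right)} = \sqrt{Q + 1} = \sqrt{1 + Q}$)
$\left(-80 + 28\right) X{\left(s{\left(2 \right)} \right)} = \left(-80 + 28\right) \sqrt{1 + 2} = - 52 \sqrt{3}$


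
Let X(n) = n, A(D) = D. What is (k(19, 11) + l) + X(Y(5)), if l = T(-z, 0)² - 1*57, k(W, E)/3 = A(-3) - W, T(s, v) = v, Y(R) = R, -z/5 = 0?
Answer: -118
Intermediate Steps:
z = 0 (z = -5*0 = 0)
k(W, E) = -9 - 3*W (k(W, E) = 3*(-3 - W) = -9 - 3*W)
l = -57 (l = 0² - 1*57 = 0 - 57 = -57)
(k(19, 11) + l) + X(Y(5)) = ((-9 - 3*19) - 57) + 5 = ((-9 - 57) - 57) + 5 = (-66 - 57) + 5 = -123 + 5 = -118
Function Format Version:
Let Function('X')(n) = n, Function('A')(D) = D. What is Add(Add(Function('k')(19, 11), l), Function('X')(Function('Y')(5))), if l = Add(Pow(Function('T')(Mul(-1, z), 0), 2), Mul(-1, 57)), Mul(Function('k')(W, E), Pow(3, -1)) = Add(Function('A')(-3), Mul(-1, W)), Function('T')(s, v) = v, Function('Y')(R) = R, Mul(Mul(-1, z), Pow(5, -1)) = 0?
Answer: -118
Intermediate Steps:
z = 0 (z = Mul(-5, 0) = 0)
Function('k')(W, E) = Add(-9, Mul(-3, W)) (Function('k')(W, E) = Mul(3, Add(-3, Mul(-1, W))) = Add(-9, Mul(-3, W)))
l = -57 (l = Add(Pow(0, 2), Mul(-1, 57)) = Add(0, -57) = -57)
Add(Add(Function('k')(19, 11), l), Function('X')(Function('Y')(5))) = Add(Add(Add(-9, Mul(-3, 19)), -57), 5) = Add(Add(Add(-9, -57), -57), 5) = Add(Add(-66, -57), 5) = Add(-123, 5) = -118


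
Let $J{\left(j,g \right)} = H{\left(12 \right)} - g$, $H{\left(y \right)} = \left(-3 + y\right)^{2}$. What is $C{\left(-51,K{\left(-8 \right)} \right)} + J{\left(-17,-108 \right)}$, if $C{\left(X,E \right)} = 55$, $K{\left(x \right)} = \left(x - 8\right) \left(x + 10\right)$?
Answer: $244$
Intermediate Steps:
$K{\left(x \right)} = \left(-8 + x\right) \left(10 + x\right)$
$J{\left(j,g \right)} = 81 - g$ ($J{\left(j,g \right)} = \left(-3 + 12\right)^{2} - g = 9^{2} - g = 81 - g$)
$C{\left(-51,K{\left(-8 \right)} \right)} + J{\left(-17,-108 \right)} = 55 + \left(81 - -108\right) = 55 + \left(81 + 108\right) = 55 + 189 = 244$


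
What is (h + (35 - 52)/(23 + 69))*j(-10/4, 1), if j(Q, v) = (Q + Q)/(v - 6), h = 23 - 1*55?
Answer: -2961/92 ≈ -32.185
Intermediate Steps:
h = -32 (h = 23 - 55 = -32)
j(Q, v) = 2*Q/(-6 + v) (j(Q, v) = (2*Q)/(-6 + v) = 2*Q/(-6 + v))
(h + (35 - 52)/(23 + 69))*j(-10/4, 1) = (-32 + (35 - 52)/(23 + 69))*(2*(-10/4)/(-6 + 1)) = (-32 - 17/92)*(2*(-10*¼)/(-5)) = (-32 - 17*1/92)*(2*(-5/2)*(-⅕)) = (-32 - 17/92)*1 = -2961/92*1 = -2961/92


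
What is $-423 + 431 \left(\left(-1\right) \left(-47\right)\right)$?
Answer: $19834$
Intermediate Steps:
$-423 + 431 \left(\left(-1\right) \left(-47\right)\right) = -423 + 431 \cdot 47 = -423 + 20257 = 19834$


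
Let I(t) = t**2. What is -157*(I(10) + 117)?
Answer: -34069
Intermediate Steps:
-157*(I(10) + 117) = -157*(10**2 + 117) = -157*(100 + 117) = -157*217 = -34069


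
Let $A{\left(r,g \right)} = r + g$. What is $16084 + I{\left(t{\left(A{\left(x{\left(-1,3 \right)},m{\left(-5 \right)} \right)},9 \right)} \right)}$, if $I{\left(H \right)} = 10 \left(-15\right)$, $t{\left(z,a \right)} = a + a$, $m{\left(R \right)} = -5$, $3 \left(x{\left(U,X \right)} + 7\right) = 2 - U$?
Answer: $15934$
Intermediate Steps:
$x{\left(U,X \right)} = - \frac{19}{3} - \frac{U}{3}$ ($x{\left(U,X \right)} = -7 + \frac{2 - U}{3} = -7 - \left(- \frac{2}{3} + \frac{U}{3}\right) = - \frac{19}{3} - \frac{U}{3}$)
$A{\left(r,g \right)} = g + r$
$t{\left(z,a \right)} = 2 a$
$I{\left(H \right)} = -150$
$16084 + I{\left(t{\left(A{\left(x{\left(-1,3 \right)},m{\left(-5 \right)} \right)},9 \right)} \right)} = 16084 - 150 = 15934$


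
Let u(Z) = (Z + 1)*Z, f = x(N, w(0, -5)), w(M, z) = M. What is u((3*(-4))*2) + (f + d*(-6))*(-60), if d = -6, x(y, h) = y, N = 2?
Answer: -1728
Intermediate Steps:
f = 2
u(Z) = Z*(1 + Z) (u(Z) = (1 + Z)*Z = Z*(1 + Z))
u((3*(-4))*2) + (f + d*(-6))*(-60) = ((3*(-4))*2)*(1 + (3*(-4))*2) + (2 - 6*(-6))*(-60) = (-12*2)*(1 - 12*2) + (2 + 36)*(-60) = -24*(1 - 24) + 38*(-60) = -24*(-23) - 2280 = 552 - 2280 = -1728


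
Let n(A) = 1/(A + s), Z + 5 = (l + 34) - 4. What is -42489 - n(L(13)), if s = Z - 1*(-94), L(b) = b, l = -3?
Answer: -5481082/129 ≈ -42489.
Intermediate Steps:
Z = 22 (Z = -5 + ((-3 + 34) - 4) = -5 + (31 - 4) = -5 + 27 = 22)
s = 116 (s = 22 - 1*(-94) = 22 + 94 = 116)
n(A) = 1/(116 + A) (n(A) = 1/(A + 116) = 1/(116 + A))
-42489 - n(L(13)) = -42489 - 1/(116 + 13) = -42489 - 1/129 = -5481082/129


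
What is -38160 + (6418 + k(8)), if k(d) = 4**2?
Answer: -31726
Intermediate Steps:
k(d) = 16
-38160 + (6418 + k(8)) = -38160 + (6418 + 16) = -38160 + 6434 = -31726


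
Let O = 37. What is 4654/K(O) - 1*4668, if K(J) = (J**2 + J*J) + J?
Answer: -12949046/2775 ≈ -4666.3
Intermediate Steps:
K(J) = J + 2*J**2 (K(J) = (J**2 + J**2) + J = 2*J**2 + J = J + 2*J**2)
4654/K(O) - 1*4668 = 4654/((37*(1 + 2*37))) - 1*4668 = 4654/((37*(1 + 74))) - 4668 = 4654/((37*75)) - 4668 = 4654/2775 - 4668 = -12949046/2775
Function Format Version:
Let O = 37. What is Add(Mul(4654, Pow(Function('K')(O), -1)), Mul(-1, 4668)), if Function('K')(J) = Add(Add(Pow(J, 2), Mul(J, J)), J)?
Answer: Rational(-12949046, 2775) ≈ -4666.3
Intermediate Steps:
Function('K')(J) = Add(J, Mul(2, Pow(J, 2))) (Function('K')(J) = Add(Add(Pow(J, 2), Pow(J, 2)), J) = Add(Mul(2, Pow(J, 2)), J) = Add(J, Mul(2, Pow(J, 2))))
Add(Mul(4654, Pow(Function('K')(O), -1)), Mul(-1, 4668)) = Add(Mul(4654, Pow(Mul(37, Add(1, Mul(2, 37))), -1)), Mul(-1, 4668)) = Add(Mul(4654, Pow(Mul(37, Add(1, 74)), -1)), -4668) = Add(Mul(4654, Pow(Mul(37, 75), -1)), -4668) = Add(Mul(4654, Pow(2775, -1)), -4668) = Add(Mul(4654, Rational(1, 2775)), -4668) = Add(Rational(4654, 2775), -4668) = Rational(-12949046, 2775)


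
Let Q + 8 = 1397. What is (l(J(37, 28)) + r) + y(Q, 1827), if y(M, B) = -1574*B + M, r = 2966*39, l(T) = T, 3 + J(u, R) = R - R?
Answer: -2758638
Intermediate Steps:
Q = 1389 (Q = -8 + 1397 = 1389)
J(u, R) = -3 (J(u, R) = -3 + (R - R) = -3 + 0 = -3)
r = 115674
y(M, B) = M - 1574*B
(l(J(37, 28)) + r) + y(Q, 1827) = (-3 + 115674) + (1389 - 1574*1827) = 115671 + (1389 - 2875698) = 115671 - 2874309 = -2758638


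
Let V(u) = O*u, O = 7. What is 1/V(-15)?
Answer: -1/105 ≈ -0.0095238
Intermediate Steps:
V(u) = 7*u
1/V(-15) = 1/(7*(-15)) = 1/(-105) = -1/105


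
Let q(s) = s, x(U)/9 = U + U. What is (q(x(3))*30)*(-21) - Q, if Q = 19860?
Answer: -53880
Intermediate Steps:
x(U) = 18*U (x(U) = 9*(U + U) = 9*(2*U) = 18*U)
(q(x(3))*30)*(-21) - Q = ((18*3)*30)*(-21) - 1*19860 = (54*30)*(-21) - 19860 = 1620*(-21) - 19860 = -34020 - 19860 = -53880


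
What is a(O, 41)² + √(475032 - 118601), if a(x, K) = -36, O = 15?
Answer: 1296 + √356431 ≈ 1893.0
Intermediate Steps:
a(O, 41)² + √(475032 - 118601) = (-36)² + √(475032 - 118601) = 1296 + √356431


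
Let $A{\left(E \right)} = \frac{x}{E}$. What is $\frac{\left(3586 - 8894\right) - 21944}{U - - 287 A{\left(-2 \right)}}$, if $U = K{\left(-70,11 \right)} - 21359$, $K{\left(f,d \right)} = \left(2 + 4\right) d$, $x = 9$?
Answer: $\frac{54504}{45169} \approx 1.2067$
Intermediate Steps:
$K{\left(f,d \right)} = 6 d$
$A{\left(E \right)} = \frac{9}{E}$
$U = -21293$ ($U = 6 \cdot 11 - 21359 = 66 - 21359 = -21293$)
$\frac{\left(3586 - 8894\right) - 21944}{U - - 287 A{\left(-2 \right)}} = \frac{\left(3586 - 8894\right) - 21944}{-21293 - - 287 \frac{9}{-2}} = \frac{\left(3586 - 8894\right) - 21944}{-21293 - - 287 \cdot 9 \left(- \frac{1}{2}\right)} = \frac{-5308 - 21944}{-21293 - \left(-287\right) \left(- \frac{9}{2}\right)} = - \frac{27252}{-21293 - \frac{2583}{2}} = - \frac{27252}{- \frac{45169}{2}} = \left(-27252\right) \left(- \frac{2}{45169}\right) = \frac{54504}{45169}$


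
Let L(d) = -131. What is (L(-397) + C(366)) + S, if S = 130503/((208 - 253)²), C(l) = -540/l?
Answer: -2801114/41175 ≈ -68.030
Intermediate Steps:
S = 43501/675 (S = 130503/((-45)²) = 130503/2025 = 130503*(1/2025) = 43501/675 ≈ 64.446)
(L(-397) + C(366)) + S = (-131 - 540/366) + 43501/675 = (-131 - 540*1/366) + 43501/675 = (-131 - 90/61) + 43501/675 = -8081/61 + 43501/675 = -2801114/41175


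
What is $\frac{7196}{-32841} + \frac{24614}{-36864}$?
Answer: $- \frac{59645651}{67258368} \approx -0.88681$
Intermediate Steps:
$\frac{7196}{-32841} + \frac{24614}{-36864} = 7196 \left(- \frac{1}{32841}\right) + 24614 \left(- \frac{1}{36864}\right) = - \frac{7196}{32841} - \frac{12307}{18432} = - \frac{59645651}{67258368}$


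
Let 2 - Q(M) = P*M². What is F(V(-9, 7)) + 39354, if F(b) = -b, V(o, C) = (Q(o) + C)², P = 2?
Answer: 15945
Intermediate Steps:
Q(M) = 2 - 2*M²
V(o, C) = (2 + C - 2*o²)² (V(o, C) = ((2 - 2*o²) + C)² = (2 + C - 2*o²)²)
F(V(-9, 7)) + 39354 = -(2 + 7 - 2*(-9)²)² + 39354 = -(2 + 7 - 2*81)² + 39354 = -(2 + 7 - 162)² + 39354 = -1*(-153)² + 39354 = -1*23409 + 39354 = -23409 + 39354 = 15945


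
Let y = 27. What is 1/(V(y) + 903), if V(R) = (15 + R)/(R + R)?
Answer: 9/8134 ≈ 0.0011065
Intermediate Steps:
V(R) = (15 + R)/(2*R) (V(R) = (15 + R)/((2*R)) = (15 + R)*(1/(2*R)) = (15 + R)/(2*R))
1/(V(y) + 903) = 1/((½)*(15 + 27)/27 + 903) = 1/((½)*(1/27)*42 + 903) = 1/(7/9 + 903) = 1/(8134/9) = 9/8134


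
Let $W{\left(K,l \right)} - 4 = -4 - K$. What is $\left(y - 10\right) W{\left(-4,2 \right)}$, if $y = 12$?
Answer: $8$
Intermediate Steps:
$W{\left(K,l \right)} = - K$ ($W{\left(K,l \right)} = 4 - \left(4 + K\right) = - K$)
$\left(y - 10\right) W{\left(-4,2 \right)} = \left(12 - 10\right) \left(\left(-1\right) \left(-4\right)\right) = 2 \cdot 4 = 8$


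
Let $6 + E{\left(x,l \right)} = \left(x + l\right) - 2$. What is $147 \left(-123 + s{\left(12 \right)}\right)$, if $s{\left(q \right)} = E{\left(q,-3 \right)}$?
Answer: $-17934$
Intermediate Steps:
$E{\left(x,l \right)} = -8 + l + x$ ($E{\left(x,l \right)} = -6 - \left(2 - l - x\right) = -6 + \left(-2 + l + x\right) = -8 + l + x$)
$s{\left(q \right)} = -11 + q$ ($s{\left(q \right)} = -8 - 3 + q = -11 + q$)
$147 \left(-123 + s{\left(12 \right)}\right) = 147 \left(-123 + \left(-11 + 12\right)\right) = 147 \left(-123 + 1\right) = 147 \left(-122\right) = -17934$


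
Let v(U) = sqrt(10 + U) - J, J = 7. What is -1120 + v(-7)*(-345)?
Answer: 1295 - 345*sqrt(3) ≈ 697.44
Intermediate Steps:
v(U) = -7 + sqrt(10 + U) (v(U) = sqrt(10 + U) - 1*7 = sqrt(10 + U) - 7 = -7 + sqrt(10 + U))
-1120 + v(-7)*(-345) = -1120 + (-7 + sqrt(10 - 7))*(-345) = -1120 + (-7 + sqrt(3))*(-345) = -1120 + (2415 - 345*sqrt(3)) = 1295 - 345*sqrt(3)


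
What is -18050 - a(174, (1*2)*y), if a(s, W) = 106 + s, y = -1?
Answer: -18330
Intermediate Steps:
-18050 - a(174, (1*2)*y) = -18050 - (106 + 174) = -18050 - 1*280 = -18050 - 280 = -18330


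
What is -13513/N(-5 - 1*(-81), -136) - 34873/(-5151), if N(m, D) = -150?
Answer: 8315157/85850 ≈ 96.857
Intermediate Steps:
-13513/N(-5 - 1*(-81), -136) - 34873/(-5151) = -13513/(-150) - 34873/(-5151) = -13513*(-1/150) - 34873*(-1/5151) = 13513/150 + 34873/5151 = 8315157/85850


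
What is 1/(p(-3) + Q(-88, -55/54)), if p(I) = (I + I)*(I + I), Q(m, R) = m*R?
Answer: 27/3392 ≈ 0.0079599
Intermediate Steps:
Q(m, R) = R*m
p(I) = 4*I² (p(I) = (2*I)*(2*I) = 4*I²)
1/(p(-3) + Q(-88, -55/54)) = 1/(4*(-3)² - 55/54*(-88)) = 1/(4*9 - 55*1/54*(-88)) = 1/(36 - 55/54*(-88)) = 1/(36 + 2420/27) = 1/(3392/27) = 27/3392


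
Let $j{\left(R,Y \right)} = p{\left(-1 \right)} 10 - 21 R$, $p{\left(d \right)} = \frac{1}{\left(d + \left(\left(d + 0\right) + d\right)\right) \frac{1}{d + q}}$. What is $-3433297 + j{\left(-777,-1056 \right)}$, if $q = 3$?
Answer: $- \frac{10250960}{3} \approx -3.417 \cdot 10^{6}$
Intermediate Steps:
$p{\left(d \right)} = \frac{3 + d}{3 d}$ ($p{\left(d \right)} = \frac{1}{\left(d + \left(\left(d + 0\right) + d\right)\right) \frac{1}{d + 3}} = \frac{1}{\left(d + \left(d + d\right)\right) \frac{1}{3 + d}} = \frac{1}{\left(d + 2 d\right) \frac{1}{3 + d}} = \frac{1}{3 d \frac{1}{3 + d}} = \frac{3 + d}{3 d}$)
$j{\left(R,Y \right)} = - \frac{20}{3} - 21 R$ ($j{\left(R,Y \right)} = \frac{3 - 1}{3 \left(-1\right)} 10 - 21 R = \frac{1}{3} \left(-1\right) 2 \cdot 10 - 21 R = \left(- \frac{2}{3}\right) 10 - 21 R = - \frac{20}{3} - 21 R$)
$-3433297 + j{\left(-777,-1056 \right)} = -3433297 - - \frac{48931}{3} = -3433297 + \left(- \frac{20}{3} + 16317\right) = -3433297 + \frac{48931}{3} = - \frac{10250960}{3}$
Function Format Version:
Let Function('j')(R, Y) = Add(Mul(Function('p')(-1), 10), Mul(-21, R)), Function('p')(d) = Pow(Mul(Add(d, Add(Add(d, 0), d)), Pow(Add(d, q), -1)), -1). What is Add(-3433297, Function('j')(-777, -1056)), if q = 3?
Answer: Rational(-10250960, 3) ≈ -3.4170e+6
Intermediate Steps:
Function('p')(d) = Mul(Rational(1, 3), Pow(d, -1), Add(3, d)) (Function('p')(d) = Pow(Mul(Add(d, Add(Add(d, 0), d)), Pow(Add(d, 3), -1)), -1) = Pow(Mul(Add(d, Add(d, d)), Pow(Add(3, d), -1)), -1) = Pow(Mul(Add(d, Mul(2, d)), Pow(Add(3, d), -1)), -1) = Pow(Mul(Mul(3, d), Pow(Add(3, d), -1)), -1) = Pow(Mul(3, d, Pow(Add(3, d), -1)), -1) = Mul(Rational(1, 3), Pow(d, -1), Add(3, d)))
Function('j')(R, Y) = Add(Rational(-20, 3), Mul(-21, R)) (Function('j')(R, Y) = Add(Mul(Mul(Rational(1, 3), Pow(-1, -1), Add(3, -1)), 10), Mul(-21, R)) = Add(Mul(Mul(Rational(1, 3), -1, 2), 10), Mul(-21, R)) = Add(Mul(Rational(-2, 3), 10), Mul(-21, R)) = Add(Rational(-20, 3), Mul(-21, R)))
Add(-3433297, Function('j')(-777, -1056)) = Add(-3433297, Add(Rational(-20, 3), Mul(-21, -777))) = Add(-3433297, Add(Rational(-20, 3), 16317)) = Add(-3433297, Rational(48931, 3)) = Rational(-10250960, 3)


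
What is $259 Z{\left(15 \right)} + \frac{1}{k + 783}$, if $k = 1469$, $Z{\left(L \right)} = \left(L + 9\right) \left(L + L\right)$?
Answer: $\frac{419952961}{2252} \approx 1.8648 \cdot 10^{5}$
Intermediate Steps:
$Z{\left(L \right)} = 2 L \left(9 + L\right)$ ($Z{\left(L \right)} = \left(9 + L\right) 2 L = 2 L \left(9 + L\right)$)
$259 Z{\left(15 \right)} + \frac{1}{k + 783} = 259 \cdot 2 \cdot 15 \left(9 + 15\right) + \frac{1}{1469 + 783} = 259 \cdot 2 \cdot 15 \cdot 24 + \frac{1}{2252} = 259 \cdot 720 + \frac{1}{2252} = 186480 + \frac{1}{2252} = \frac{419952961}{2252}$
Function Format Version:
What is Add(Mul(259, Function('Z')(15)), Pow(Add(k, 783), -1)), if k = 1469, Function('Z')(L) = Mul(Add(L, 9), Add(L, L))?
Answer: Rational(419952961, 2252) ≈ 1.8648e+5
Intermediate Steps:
Function('Z')(L) = Mul(2, L, Add(9, L)) (Function('Z')(L) = Mul(Add(9, L), Mul(2, L)) = Mul(2, L, Add(9, L)))
Add(Mul(259, Function('Z')(15)), Pow(Add(k, 783), -1)) = Add(Mul(259, Mul(2, 15, Add(9, 15))), Pow(Add(1469, 783), -1)) = Add(Mul(259, Mul(2, 15, 24)), Pow(2252, -1)) = Add(Mul(259, 720), Rational(1, 2252)) = Add(186480, Rational(1, 2252)) = Rational(419952961, 2252)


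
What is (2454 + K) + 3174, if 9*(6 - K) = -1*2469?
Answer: 17725/3 ≈ 5908.3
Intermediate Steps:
K = 841/3 (K = 6 - (-1)*2469/9 = 6 - ⅑*(-2469) = 6 + 823/3 = 841/3 ≈ 280.33)
(2454 + K) + 3174 = (2454 + 841/3) + 3174 = 8203/3 + 3174 = 17725/3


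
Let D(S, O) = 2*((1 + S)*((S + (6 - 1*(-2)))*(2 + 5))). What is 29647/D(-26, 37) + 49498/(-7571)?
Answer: -87379963/47697300 ≈ -1.8320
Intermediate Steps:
D(S, O) = 2*(1 + S)*(56 + 7*S) (D(S, O) = 2*((1 + S)*((S + (6 + 2))*7)) = 2*((1 + S)*((S + 8)*7)) = 2*((1 + S)*((8 + S)*7)) = 2*((1 + S)*(56 + 7*S)) = 2*(1 + S)*(56 + 7*S))
29647/D(-26, 37) + 49498/(-7571) = 29647/(112 + 14*(-26)² + 126*(-26)) + 49498/(-7571) = 29647/(112 + 14*676 - 3276) + 49498*(-1/7571) = 29647/(112 + 9464 - 3276) - 49498/7571 = 29647/6300 - 49498/7571 = -87379963/47697300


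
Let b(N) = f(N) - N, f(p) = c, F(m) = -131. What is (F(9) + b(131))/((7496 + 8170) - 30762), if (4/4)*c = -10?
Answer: 2/111 ≈ 0.018018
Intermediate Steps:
c = -10
f(p) = -10
b(N) = -10 - N
(F(9) + b(131))/((7496 + 8170) - 30762) = (-131 + (-10 - 1*131))/((7496 + 8170) - 30762) = (-131 + (-10 - 131))/(15666 - 30762) = (-131 - 141)/(-15096) = -272*(-1/15096) = 2/111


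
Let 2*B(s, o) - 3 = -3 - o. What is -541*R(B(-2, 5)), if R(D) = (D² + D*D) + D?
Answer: -5410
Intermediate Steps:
B(s, o) = -o/2 (B(s, o) = 3/2 + (-3 - o)/2 = 3/2 + (-3/2 - o/2) = -o/2)
R(D) = D + 2*D² (R(D) = (D² + D²) + D = 2*D² + D = D + 2*D²)
-541*R(B(-2, 5)) = -541*(-½*5)*(1 + 2*(-½*5)) = -(-2705)*(1 + 2*(-5/2))/2 = -(-2705)*(1 - 5)/2 = -(-2705)*(-4)/2 = -541*10 = -5410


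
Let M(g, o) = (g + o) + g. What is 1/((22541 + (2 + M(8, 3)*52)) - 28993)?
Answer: -1/5462 ≈ -0.00018308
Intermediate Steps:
M(g, o) = o + 2*g
1/((22541 + (2 + M(8, 3)*52)) - 28993) = 1/((22541 + (2 + (3 + 2*8)*52)) - 28993) = 1/((22541 + (2 + (3 + 16)*52)) - 28993) = 1/((22541 + (2 + 19*52)) - 28993) = 1/((22541 + (2 + 988)) - 28993) = 1/((22541 + 990) - 28993) = 1/(23531 - 28993) = 1/(-5462) = -1/5462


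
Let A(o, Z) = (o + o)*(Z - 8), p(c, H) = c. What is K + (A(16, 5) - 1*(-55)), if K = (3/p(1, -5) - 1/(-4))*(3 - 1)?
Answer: -69/2 ≈ -34.500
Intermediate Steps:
A(o, Z) = 2*o*(-8 + Z) (A(o, Z) = (2*o)*(-8 + Z) = 2*o*(-8 + Z))
K = 13/2 (K = (3/1 - 1/(-4))*(3 - 1) = (3*1 - 1*(-¼))*2 = (3 + ¼)*2 = (13/4)*2 = 13/2 ≈ 6.5000)
K + (A(16, 5) - 1*(-55)) = 13/2 + (2*16*(-8 + 5) - 1*(-55)) = 13/2 + (2*16*(-3) + 55) = 13/2 + (-96 + 55) = 13/2 - 41 = -69/2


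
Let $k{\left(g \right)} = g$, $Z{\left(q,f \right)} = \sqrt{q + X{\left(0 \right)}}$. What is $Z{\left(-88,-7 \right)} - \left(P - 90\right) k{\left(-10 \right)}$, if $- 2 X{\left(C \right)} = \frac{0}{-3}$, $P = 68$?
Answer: $-220 + 2 i \sqrt{22} \approx -220.0 + 9.3808 i$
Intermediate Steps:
$X{\left(C \right)} = 0$ ($X{\left(C \right)} = - \frac{0 \frac{1}{-3}}{2} = - \frac{0 \left(- \frac{1}{3}\right)}{2} = \left(- \frac{1}{2}\right) 0 = 0$)
$Z{\left(q,f \right)} = \sqrt{q}$ ($Z{\left(q,f \right)} = \sqrt{q + 0} = \sqrt{q}$)
$Z{\left(-88,-7 \right)} - \left(P - 90\right) k{\left(-10 \right)} = \sqrt{-88} - \left(68 - 90\right) \left(-10\right) = 2 i \sqrt{22} - \left(-22\right) \left(-10\right) = 2 i \sqrt{22} - 220 = -220 + 2 i \sqrt{22}$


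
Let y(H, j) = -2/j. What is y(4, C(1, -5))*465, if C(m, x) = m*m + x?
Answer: 465/2 ≈ 232.50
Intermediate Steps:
C(m, x) = x + m² (C(m, x) = m² + x = x + m²)
y(4, C(1, -5))*465 = -2/(-5 + 1²)*465 = -2/(-5 + 1)*465 = -2/(-4)*465 = -2*(-¼)*465 = (½)*465 = 465/2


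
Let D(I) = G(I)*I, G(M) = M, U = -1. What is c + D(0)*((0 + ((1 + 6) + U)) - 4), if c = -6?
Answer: -6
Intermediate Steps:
D(I) = I² (D(I) = I*I = I²)
c + D(0)*((0 + ((1 + 6) + U)) - 4) = -6 + 0²*((0 + ((1 + 6) - 1)) - 4) = -6 + 0*((0 + (7 - 1)) - 4) = -6 + 0*((0 + 6) - 4) = -6 + 0*(6 - 4) = -6 + 0*2 = -6 + 0 = -6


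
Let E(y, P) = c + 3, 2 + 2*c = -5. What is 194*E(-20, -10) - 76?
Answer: -173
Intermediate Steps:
c = -7/2 (c = -1 + (½)*(-5) = -1 - 5/2 = -7/2 ≈ -3.5000)
E(y, P) = -½ (E(y, P) = -7/2 + 3 = -½)
194*E(-20, -10) - 76 = 194*(-½) - 76 = -97 - 76 = -173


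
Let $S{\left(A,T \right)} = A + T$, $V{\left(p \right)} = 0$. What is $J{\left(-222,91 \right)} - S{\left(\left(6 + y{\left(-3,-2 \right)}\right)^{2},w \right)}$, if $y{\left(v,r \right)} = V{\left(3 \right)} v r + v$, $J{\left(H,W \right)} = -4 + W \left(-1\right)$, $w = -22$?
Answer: $-82$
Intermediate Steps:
$J{\left(H,W \right)} = -4 - W$
$y{\left(v,r \right)} = v$ ($y{\left(v,r \right)} = 0 v r + v = 0 r + v = 0 + v = v$)
$J{\left(-222,91 \right)} - S{\left(\left(6 + y{\left(-3,-2 \right)}\right)^{2},w \right)} = \left(-4 - 91\right) - \left(\left(6 - 3\right)^{2} - 22\right) = \left(-4 - 91\right) - \left(3^{2} - 22\right) = -95 - \left(9 - 22\right) = -95 - -13 = -95 + 13 = -82$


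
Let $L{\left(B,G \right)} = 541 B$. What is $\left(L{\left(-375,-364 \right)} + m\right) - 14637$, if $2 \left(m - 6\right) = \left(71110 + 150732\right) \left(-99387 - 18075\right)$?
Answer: $-13029220008$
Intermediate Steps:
$m = -13029002496$ ($m = 6 + \frac{\left(71110 + 150732\right) \left(-99387 - 18075\right)}{2} = 6 + \frac{221842 \left(-117462\right)}{2} = 6 + \frac{1}{2} \left(-26058005004\right) = 6 - 13029002502 = -13029002496$)
$\left(L{\left(-375,-364 \right)} + m\right) - 14637 = \left(541 \left(-375\right) - 13029002496\right) - 14637 = \left(-202875 - 13029002496\right) - 14637 = -13029205371 - 14637 = -13029220008$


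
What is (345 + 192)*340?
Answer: 182580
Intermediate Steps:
(345 + 192)*340 = 537*340 = 182580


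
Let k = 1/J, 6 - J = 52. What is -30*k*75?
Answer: 1125/23 ≈ 48.913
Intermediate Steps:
J = -46 (J = 6 - 1*52 = 6 - 52 = -46)
k = -1/46 (k = 1/(-46) = -1/46 ≈ -0.021739)
-30*k*75 = -30*(-1/46)*75 = (15/23)*75 = 1125/23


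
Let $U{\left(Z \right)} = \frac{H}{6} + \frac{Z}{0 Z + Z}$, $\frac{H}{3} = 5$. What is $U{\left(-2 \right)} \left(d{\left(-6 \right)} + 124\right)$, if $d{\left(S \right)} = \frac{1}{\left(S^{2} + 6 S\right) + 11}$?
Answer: $\frac{9555}{22} \approx 434.32$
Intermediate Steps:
$H = 15$ ($H = 3 \cdot 5 = 15$)
$U{\left(Z \right)} = \frac{7}{2}$ ($U{\left(Z \right)} = \frac{15}{6} + \frac{Z}{0 Z + Z} = 15 \cdot \frac{1}{6} + \frac{Z}{0 + Z} = \frac{5}{2} + \frac{Z}{Z} = \frac{5}{2} + 1 = \frac{7}{2}$)
$d{\left(S \right)} = \frac{1}{11 + S^{2} + 6 S}$
$U{\left(-2 \right)} \left(d{\left(-6 \right)} + 124\right) = \frac{7 \left(\frac{1}{11 + \left(-6\right)^{2} + 6 \left(-6\right)} + 124\right)}{2} = \frac{7 \left(\frac{1}{11 + 36 - 36} + 124\right)}{2} = \frac{7 \left(\frac{1}{11} + 124\right)}{2} = \frac{7}{2} \cdot \frac{1365}{11} = \frac{9555}{22}$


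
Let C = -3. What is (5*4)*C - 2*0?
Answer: -60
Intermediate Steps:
(5*4)*C - 2*0 = (5*4)*(-3) - 2*0 = 20*(-3) + 0 = -60 + 0 = -60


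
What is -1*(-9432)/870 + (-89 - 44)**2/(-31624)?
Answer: 47148023/4585480 ≈ 10.282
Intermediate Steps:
-1*(-9432)/870 + (-89 - 44)**2/(-31624) = 9432*(1/870) + (-133)**2*(-1/31624) = 1572/145 + 17689*(-1/31624) = 1572/145 - 17689/31624 = 47148023/4585480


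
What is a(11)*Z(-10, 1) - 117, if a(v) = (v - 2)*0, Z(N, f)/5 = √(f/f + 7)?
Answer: -117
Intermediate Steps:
Z(N, f) = 10*√2 (Z(N, f) = 5*√(f/f + 7) = 5*√(1 + 7) = 5*√8 = 5*(2*√2) = 10*√2)
a(v) = 0 (a(v) = (-2 + v)*0 = 0)
a(11)*Z(-10, 1) - 117 = 0*(10*√2) - 117 = 0 - 117 = -117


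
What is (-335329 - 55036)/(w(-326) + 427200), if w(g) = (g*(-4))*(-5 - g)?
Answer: -390365/845784 ≈ -0.46154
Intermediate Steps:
w(g) = -4*g*(-5 - g) (w(g) = (-4*g)*(-5 - g) = -4*g*(-5 - g))
(-335329 - 55036)/(w(-326) + 427200) = (-335329 - 55036)/(4*(-326)*(5 - 326) + 427200) = -390365/(4*(-326)*(-321) + 427200) = -390365/(418584 + 427200) = -390365/845784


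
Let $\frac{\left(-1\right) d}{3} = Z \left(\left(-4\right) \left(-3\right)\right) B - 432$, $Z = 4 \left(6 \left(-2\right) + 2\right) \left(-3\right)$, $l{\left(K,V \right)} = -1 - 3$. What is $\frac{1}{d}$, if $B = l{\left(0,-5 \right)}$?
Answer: $\frac{1}{18576} \approx 5.3833 \cdot 10^{-5}$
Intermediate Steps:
$l{\left(K,V \right)} = -4$
$B = -4$
$Z = 120$ ($Z = 4 \left(-12 + 2\right) \left(-3\right) = 4 \left(-10\right) \left(-3\right) = \left(-40\right) \left(-3\right) = 120$)
$d = 18576$ ($d = - 3 \left(120 \left(\left(-4\right) \left(-3\right)\right) \left(-4\right) - 432\right) = - 3 \left(120 \cdot 12 \left(-4\right) - 432\right) = - 3 \left(1440 \left(-4\right) - 432\right) = - 3 \left(-5760 - 432\right) = \left(-3\right) \left(-6192\right) = 18576$)
$\frac{1}{d} = \frac{1}{18576}$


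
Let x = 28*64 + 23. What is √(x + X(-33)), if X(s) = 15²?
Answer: 2*√510 ≈ 45.166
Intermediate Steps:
X(s) = 225
x = 1815 (x = 1792 + 23 = 1815)
√(x + X(-33)) = √(1815 + 225) = √2040 = 2*√510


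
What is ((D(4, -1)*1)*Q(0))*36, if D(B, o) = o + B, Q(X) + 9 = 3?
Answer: -648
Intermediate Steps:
Q(X) = -6 (Q(X) = -9 + 3 = -6)
D(B, o) = B + o
((D(4, -1)*1)*Q(0))*36 = (((4 - 1)*1)*(-6))*36 = ((3*1)*(-6))*36 = (3*(-6))*36 = -18*36 = -648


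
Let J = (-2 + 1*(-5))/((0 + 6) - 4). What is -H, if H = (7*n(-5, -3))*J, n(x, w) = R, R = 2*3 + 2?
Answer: 196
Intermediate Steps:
J = -7/2 (J = (-2 - 5)/(6 - 4) = -7/2 ≈ -3.5000)
R = 8 (R = 6 + 2 = 8)
n(x, w) = 8
H = -196 (H = (7*8)*(-7/2) = 56*(-7/2) = -196)
-H = -1*(-196) = 196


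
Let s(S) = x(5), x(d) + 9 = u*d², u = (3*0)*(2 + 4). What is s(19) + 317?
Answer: 308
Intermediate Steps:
u = 0 (u = 0*6 = 0)
x(d) = -9 (x(d) = -9 + 0*d² = -9 + 0 = -9)
s(S) = -9
s(19) + 317 = -9 + 317 = 308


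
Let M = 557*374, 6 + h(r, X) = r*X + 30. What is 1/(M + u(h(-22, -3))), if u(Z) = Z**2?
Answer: 1/216418 ≈ 4.6207e-6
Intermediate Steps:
h(r, X) = 24 + X*r (h(r, X) = -6 + (r*X + 30) = -6 + (X*r + 30) = -6 + (30 + X*r) = 24 + X*r)
M = 208318
1/(M + u(h(-22, -3))) = 1/(208318 + (24 - 3*(-22))**2) = 1/(208318 + (24 + 66)**2) = 1/(208318 + 90**2) = 1/(208318 + 8100) = 1/216418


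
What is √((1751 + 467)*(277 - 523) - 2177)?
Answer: 331*I*√5 ≈ 740.14*I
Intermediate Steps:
√((1751 + 467)*(277 - 523) - 2177) = √(2218*(-246) - 2177) = √(-545628 - 2177) = √(-547805) = 331*I*√5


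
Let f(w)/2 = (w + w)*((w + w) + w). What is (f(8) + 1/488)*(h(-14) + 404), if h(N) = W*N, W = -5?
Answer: 88824045/244 ≈ 3.6403e+5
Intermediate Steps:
f(w) = 12*w² (f(w) = 2*((w + w)*((w + w) + w)) = 2*((2*w)*(2*w + w)) = 2*((2*w)*(3*w)) = 2*(6*w²) = 12*w²)
h(N) = -5*N
(f(8) + 1/488)*(h(-14) + 404) = (12*8² + 1/488)*(-5*(-14) + 404) = (12*64 + 1/488)*(70 + 404) = (768 + 1/488)*474 = (374785/488)*474 = 88824045/244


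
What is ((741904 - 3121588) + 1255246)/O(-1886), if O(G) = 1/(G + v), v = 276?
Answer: 1810345180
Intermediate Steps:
O(G) = 1/(276 + G) (O(G) = 1/(G + 276) = 1/(276 + G))
((741904 - 3121588) + 1255246)/O(-1886) = ((741904 - 3121588) + 1255246)/(1/(276 - 1886)) = (-2379684 + 1255246)/(1/(-1610)) = -1124438/(-1/1610) = -1124438*(-1610) = 1810345180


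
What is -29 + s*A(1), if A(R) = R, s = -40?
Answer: -69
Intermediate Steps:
-29 + s*A(1) = -29 - 40*1 = -29 - 40 = -69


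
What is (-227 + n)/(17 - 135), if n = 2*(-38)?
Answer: 303/118 ≈ 2.5678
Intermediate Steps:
n = -76
(-227 + n)/(17 - 135) = (-227 - 76)/(17 - 135) = -303/(-118) = -1/118*(-303) = 303/118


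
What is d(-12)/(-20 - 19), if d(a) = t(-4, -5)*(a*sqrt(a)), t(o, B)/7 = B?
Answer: -280*I*sqrt(3)/13 ≈ -37.306*I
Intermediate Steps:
t(o, B) = 7*B
d(a) = -35*a**(3/2) (d(a) = (7*(-5))*(a*sqrt(a)) = -35*a**(3/2))
d(-12)/(-20 - 19) = (-(-840)*I*sqrt(3))/(-20 - 19) = (-(-840)*I*sqrt(3))/(-39) = -280*I*sqrt(3)/13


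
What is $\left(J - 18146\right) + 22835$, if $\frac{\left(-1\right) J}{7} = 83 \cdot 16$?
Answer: $-4607$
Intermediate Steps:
$J = -9296$ ($J = - 7 \cdot 83 \cdot 16 = \left(-7\right) 1328 = -9296$)
$\left(J - 18146\right) + 22835 = \left(-9296 - 18146\right) + 22835 = -27442 + 22835 = -4607$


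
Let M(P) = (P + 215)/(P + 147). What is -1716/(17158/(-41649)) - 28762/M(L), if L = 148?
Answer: -59819265764/3114177 ≈ -19209.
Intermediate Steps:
M(P) = (215 + P)/(147 + P)
-1716/(17158/(-41649)) - 28762/M(L) = -1716/(17158/(-41649)) - 28762*(147 + 148)/(215 + 148) = -1716/(17158*(-1/41649)) - 28762/(363/295) = -1716/(-17158/41649) - 28762/((1/295)*363) = -1716*(-41649/17158) - 28762/363/295 = 35734842/8579 - 28762*295/363 = 35734842/8579 - 8484790/363 = -59819265764/3114177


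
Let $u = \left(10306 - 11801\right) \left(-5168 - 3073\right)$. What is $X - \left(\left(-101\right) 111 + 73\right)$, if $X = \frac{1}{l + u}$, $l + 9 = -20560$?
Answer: $\frac{136994348189}{12299726} \approx 11138.0$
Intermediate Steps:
$l = -20569$ ($l = -9 - 20560 = -20569$)
$u = 12320295$ ($u = \left(-1495\right) \left(-8241\right) = 12320295$)
$X = \frac{1}{12299726}$ ($X = \frac{1}{-20569 + 12320295} = \frac{1}{12299726} \approx 8.1303 \cdot 10^{-8}$)
$X - \left(\left(-101\right) 111 + 73\right) = \frac{1}{12299726} - \left(\left(-101\right) 111 + 73\right) = \frac{1}{12299726} - \left(-11211 + 73\right) = \frac{1}{12299726} - -11138 = \frac{1}{12299726} + 11138 = \frac{136994348189}{12299726}$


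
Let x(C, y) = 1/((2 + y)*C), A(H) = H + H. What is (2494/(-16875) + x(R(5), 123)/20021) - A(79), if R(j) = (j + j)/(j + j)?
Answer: -53430923489/337854375 ≈ -158.15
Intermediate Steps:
R(j) = 1 (R(j) = (2*j)/((2*j)) = (2*j)*(1/(2*j)) = 1)
A(H) = 2*H
x(C, y) = 1/(C*(2 + y))
(2494/(-16875) + x(R(5), 123)/20021) - A(79) = (2494/(-16875) + (1/(1*(2 + 123)))/20021) - 2*79 = (2494*(-1/16875) + (1/125)*(1/20021)) - 1*158 = (-2494/16875 + (1*(1/125))*(1/20021)) - 158 = (-2494/16875 + (1/125)*(1/20021)) - 158 = (-2494/16875 + 1/2502625) - 158 = -49932239/337854375 - 158 = -53430923489/337854375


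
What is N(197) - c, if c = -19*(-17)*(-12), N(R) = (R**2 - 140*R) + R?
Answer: 15302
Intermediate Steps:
N(R) = R**2 - 139*R
c = -3876 (c = 323*(-12) = -3876)
N(197) - c = 197*(-139 + 197) - 1*(-3876) = 197*58 + 3876 = 11426 + 3876 = 15302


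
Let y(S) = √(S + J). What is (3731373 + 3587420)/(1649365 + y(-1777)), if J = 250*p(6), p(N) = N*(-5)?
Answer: 12071361016445/2720404912502 - 7318793*I*√9277/2720404912502 ≈ 4.4373 - 0.00025913*I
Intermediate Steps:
p(N) = -5*N
J = -7500 (J = 250*(-5*6) = 250*(-30) = -7500)
y(S) = √(-7500 + S) (y(S) = √(S - 7500) = √(-7500 + S))
(3731373 + 3587420)/(1649365 + y(-1777)) = (3731373 + 3587420)/(1649365 + √(-7500 - 1777)) = 7318793/(1649365 + √(-9277)) = 7318793/(1649365 + I*√9277)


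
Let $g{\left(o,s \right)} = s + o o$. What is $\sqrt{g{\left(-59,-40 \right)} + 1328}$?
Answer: $\sqrt{4769} \approx 69.058$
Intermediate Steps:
$g{\left(o,s \right)} = s + o^{2}$
$\sqrt{g{\left(-59,-40 \right)} + 1328} = \sqrt{\left(-40 + \left(-59\right)^{2}\right) + 1328} = \sqrt{\left(-40 + 3481\right) + 1328} = \sqrt{3441 + 1328} = \sqrt{4769}$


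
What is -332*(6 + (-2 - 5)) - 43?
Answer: 289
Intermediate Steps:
-332*(6 + (-2 - 5)) - 43 = -332*(6 - 7) - 43 = -332*(-1) - 43 = -83*(-4) - 43 = 332 - 43 = 289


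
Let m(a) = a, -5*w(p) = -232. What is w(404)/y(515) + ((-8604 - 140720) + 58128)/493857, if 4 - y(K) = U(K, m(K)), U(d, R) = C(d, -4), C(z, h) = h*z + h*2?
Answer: -14825281/91363545 ≈ -0.16227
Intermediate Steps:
w(p) = 232/5 (w(p) = -⅕*(-232) = 232/5)
C(z, h) = 2*h + h*z (C(z, h) = h*z + 2*h = 2*h + h*z)
U(d, R) = -8 - 4*d (U(d, R) = -4*(2 + d) = -8 - 4*d)
y(K) = 12 + 4*K (y(K) = 4 - (-8 - 4*K) = 4 + (8 + 4*K) = 12 + 4*K)
w(404)/y(515) + ((-8604 - 140720) + 58128)/493857 = 232/(5*(12 + 4*515)) + ((-8604 - 140720) + 58128)/493857 = 232/(5*(12 + 2060)) + (-149324 + 58128)*(1/493857) = (232/5)/2072 - 91196*1/493857 = (232/5)*(1/2072) - 13028/70551 = 29/1295 - 13028/70551 = -14825281/91363545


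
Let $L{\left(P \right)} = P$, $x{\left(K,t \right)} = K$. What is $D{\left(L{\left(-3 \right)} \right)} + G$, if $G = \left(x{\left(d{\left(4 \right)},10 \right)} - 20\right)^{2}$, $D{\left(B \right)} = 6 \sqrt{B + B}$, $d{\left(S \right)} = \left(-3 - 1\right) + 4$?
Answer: $400 + 6 i \sqrt{6} \approx 400.0 + 14.697 i$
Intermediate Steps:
$d{\left(S \right)} = 0$ ($d{\left(S \right)} = -4 + 4 = 0$)
$D{\left(B \right)} = 6 \sqrt{2} \sqrt{B}$ ($D{\left(B \right)} = 6 \sqrt{2 B} = 6 \sqrt{2} \sqrt{B}$)
$G = 400$ ($G = \left(0 - 20\right)^{2} = \left(-20\right)^{2} = 400$)
$D{\left(L{\left(-3 \right)} \right)} + G = 6 \sqrt{2} \sqrt{-3} + 400 = 6 \sqrt{2} i \sqrt{3} + 400 = 6 i \sqrt{6} + 400 = 400 + 6 i \sqrt{6}$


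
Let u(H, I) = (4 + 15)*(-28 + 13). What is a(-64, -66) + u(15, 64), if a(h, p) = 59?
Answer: -226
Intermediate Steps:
u(H, I) = -285 (u(H, I) = 19*(-15) = -285)
a(-64, -66) + u(15, 64) = 59 - 285 = -226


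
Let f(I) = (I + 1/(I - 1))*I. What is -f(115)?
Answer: -1507765/114 ≈ -13226.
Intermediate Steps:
f(I) = I*(I + 1/(-1 + I)) (f(I) = (I + 1/(-1 + I))*I = I*(I + 1/(-1 + I)))
-f(115) = -115*(1 + 115**2 - 1*115)/(-1 + 115) = -115*(1 + 13225 - 115)/114 = -115*13111/114 = -1*1507765/114 = -1507765/114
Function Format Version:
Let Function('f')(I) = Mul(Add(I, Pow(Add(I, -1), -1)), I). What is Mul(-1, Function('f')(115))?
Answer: Rational(-1507765, 114) ≈ -13226.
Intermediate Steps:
Function('f')(I) = Mul(I, Add(I, Pow(Add(-1, I), -1))) (Function('f')(I) = Mul(Add(I, Pow(Add(-1, I), -1)), I) = Mul(I, Add(I, Pow(Add(-1, I), -1))))
Mul(-1, Function('f')(115)) = Mul(-1, Mul(115, Pow(Add(-1, 115), -1), Add(1, Pow(115, 2), Mul(-1, 115)))) = Mul(-1, Mul(115, Pow(114, -1), Add(1, 13225, -115))) = Mul(-1, Mul(115, Rational(1, 114), 13111)) = Mul(-1, Rational(1507765, 114)) = Rational(-1507765, 114)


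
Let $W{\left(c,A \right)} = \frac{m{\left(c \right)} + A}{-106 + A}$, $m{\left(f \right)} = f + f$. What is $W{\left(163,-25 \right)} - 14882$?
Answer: $- \frac{1949843}{131} \approx -14884.0$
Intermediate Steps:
$m{\left(f \right)} = 2 f$
$W{\left(c,A \right)} = \frac{A + 2 c}{-106 + A}$ ($W{\left(c,A \right)} = \frac{2 c + A}{-106 + A} = \frac{A + 2 c}{-106 + A}$)
$W{\left(163,-25 \right)} - 14882 = \frac{-25 + 2 \cdot 163}{-106 - 25} - 14882 = \frac{-25 + 326}{-131} - 14882 = \left(- \frac{1}{131}\right) 301 - 14882 = - \frac{301}{131} - 14882 = - \frac{1949843}{131}$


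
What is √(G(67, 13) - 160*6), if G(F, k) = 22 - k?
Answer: I*√951 ≈ 30.838*I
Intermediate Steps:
√(G(67, 13) - 160*6) = √((22 - 1*13) - 160*6) = √((22 - 13) - 960) = √(9 - 960) = √(-951) = I*√951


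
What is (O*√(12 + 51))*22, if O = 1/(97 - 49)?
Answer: 11*√7/8 ≈ 3.6379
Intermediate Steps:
O = 1/48 ≈ 0.020833
(O*√(12 + 51))*22 = (√(12 + 51)/48)*22 = (√63/48)*22 = ((3*√7)/48)*22 = (√7/16)*22 = 11*√7/8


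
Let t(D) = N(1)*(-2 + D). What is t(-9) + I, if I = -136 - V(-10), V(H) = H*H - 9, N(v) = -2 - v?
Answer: -194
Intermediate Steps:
V(H) = -9 + H**2 (V(H) = H**2 - 9 = -9 + H**2)
t(D) = 6 - 3*D (t(D) = (-2 - 1*1)*(-2 + D) = (-2 - 1)*(-2 + D) = -3*(-2 + D) = 6 - 3*D)
I = -227 (I = -136 - (-9 + (-10)**2) = -136 - (-9 + 100) = -136 - 1*91 = -136 - 91 = -227)
t(-9) + I = (6 - 3*(-9)) - 227 = (6 + 27) - 227 = 33 - 227 = -194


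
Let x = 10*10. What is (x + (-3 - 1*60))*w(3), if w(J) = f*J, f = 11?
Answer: 1221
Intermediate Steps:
x = 100
w(J) = 11*J
(x + (-3 - 1*60))*w(3) = (100 + (-3 - 1*60))*(11*3) = (100 + (-3 - 60))*33 = (100 - 63)*33 = 37*33 = 1221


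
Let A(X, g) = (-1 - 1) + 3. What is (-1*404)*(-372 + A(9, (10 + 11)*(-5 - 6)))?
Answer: 149884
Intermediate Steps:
A(X, g) = 1 (A(X, g) = -2 + 3 = 1)
(-1*404)*(-372 + A(9, (10 + 11)*(-5 - 6))) = (-1*404)*(-372 + 1) = -404*(-371) = 149884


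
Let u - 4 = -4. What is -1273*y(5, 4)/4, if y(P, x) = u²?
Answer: 0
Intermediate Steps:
u = 0 (u = 4 - 4 = 0)
y(P, x) = 0 (y(P, x) = 0² = 0)
-1273*y(5, 4)/4 = -0/4 = -1273*0 = 0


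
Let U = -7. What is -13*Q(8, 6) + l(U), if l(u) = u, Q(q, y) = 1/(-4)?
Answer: -15/4 ≈ -3.7500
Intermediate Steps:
Q(q, y) = -1/4 (Q(q, y) = 1*(-1/4) = -1/4)
-13*Q(8, 6) + l(U) = -13*(-1/4) - 7 = 13/4 - 7 = -15/4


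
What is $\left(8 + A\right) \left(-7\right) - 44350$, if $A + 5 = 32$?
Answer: $-44595$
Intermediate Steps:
$A = 27$ ($A = -5 + 32 = 27$)
$\left(8 + A\right) \left(-7\right) - 44350 = \left(8 + 27\right) \left(-7\right) - 44350 = 35 \left(-7\right) - 44350 = -245 - 44350 = -44595$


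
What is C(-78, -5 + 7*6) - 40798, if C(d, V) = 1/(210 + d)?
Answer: -5385335/132 ≈ -40798.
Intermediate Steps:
C(-78, -5 + 7*6) - 40798 = 1/(210 - 78) - 40798 = 1/132 - 40798 = -5385335/132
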